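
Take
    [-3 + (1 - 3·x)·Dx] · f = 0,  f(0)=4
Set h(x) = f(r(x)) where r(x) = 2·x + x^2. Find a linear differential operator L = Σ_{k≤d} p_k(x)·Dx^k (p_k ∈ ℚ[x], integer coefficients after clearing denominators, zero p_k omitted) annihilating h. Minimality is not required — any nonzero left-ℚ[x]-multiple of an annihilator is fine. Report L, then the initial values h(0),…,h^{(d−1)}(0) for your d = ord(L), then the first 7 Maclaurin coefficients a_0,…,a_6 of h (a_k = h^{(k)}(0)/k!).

L = (6 + 6·x) + (-1 + 6·x + 3·x^2)·Dx  (order 1).
h: a_k = 4, 24, 156, 1008, 6516, 42120, 272268, …
ICs: h(0) = 4.

f: a_k = 4, 12, 36, 108, 324, 972, 2916, …
Substitute x→r, Dx→(1/r')Dx; clear ⇒ L₀.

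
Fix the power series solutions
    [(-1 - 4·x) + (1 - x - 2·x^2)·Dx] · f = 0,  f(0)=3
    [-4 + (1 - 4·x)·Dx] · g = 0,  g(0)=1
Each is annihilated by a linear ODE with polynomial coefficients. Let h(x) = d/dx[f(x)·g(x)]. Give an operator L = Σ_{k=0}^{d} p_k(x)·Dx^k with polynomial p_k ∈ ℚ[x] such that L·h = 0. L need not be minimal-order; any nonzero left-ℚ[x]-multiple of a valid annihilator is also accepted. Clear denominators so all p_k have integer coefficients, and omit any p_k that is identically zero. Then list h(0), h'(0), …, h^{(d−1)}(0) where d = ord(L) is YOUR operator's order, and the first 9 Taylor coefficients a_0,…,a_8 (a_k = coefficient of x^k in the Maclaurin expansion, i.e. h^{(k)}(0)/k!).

f: a_k = 3, 3, 9, 15, 33, 63, 129, 255, 513, …
g: a_k = 1, 4, 16, 64, 256, 1024, 4096, 16384, 65536, …
Sym-product of L_f,L_g gives L₀ (≤ ord 1).
h=h₀': d/dx-closure on L₀ ⇒ L.
L = (46 - 108·x - 216·x^2 + 256·x^3 + 768·x^4) + (-5 + 29·x - 6·x^2 - 152·x^3 + 80·x^4 + 192·x^5)·Dx  (order 1).
h: a_k = 15, 138, 873, 4788, 24255, 117198, 548709, 2512488, 11315403, …
ICs: h(0) = 15.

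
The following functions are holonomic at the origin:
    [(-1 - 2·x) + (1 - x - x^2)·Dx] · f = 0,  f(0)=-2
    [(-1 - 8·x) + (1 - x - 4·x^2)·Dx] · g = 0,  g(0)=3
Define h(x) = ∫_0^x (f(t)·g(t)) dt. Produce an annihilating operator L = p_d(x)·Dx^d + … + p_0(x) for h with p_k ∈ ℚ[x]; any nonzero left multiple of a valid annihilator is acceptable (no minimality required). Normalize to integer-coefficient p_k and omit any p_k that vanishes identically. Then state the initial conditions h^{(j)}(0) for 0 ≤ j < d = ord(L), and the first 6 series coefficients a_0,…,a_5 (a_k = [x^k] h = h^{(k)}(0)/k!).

f: a_k = -2, -2, -4, -6, -10, -16, …
g: a_k = 3, 3, 15, 27, 87, 195, …
h₀=f·g: eliminate ⇒ L₀, order ≤ 1·1.
h=∫h₀ ⇒ L = L₀·Dx.
L = (-2 - 8·x + 15·x^2 + 16·x^3)·Dx + (1 - 2·x - 4·x^2 + 5·x^3 + 4·x^4)·Dx^2  (order 2).
h: a_k = 0, -6, -6, -16, -57/2, -336/5, …
ICs: h(0) = 0, h′(0) = -6.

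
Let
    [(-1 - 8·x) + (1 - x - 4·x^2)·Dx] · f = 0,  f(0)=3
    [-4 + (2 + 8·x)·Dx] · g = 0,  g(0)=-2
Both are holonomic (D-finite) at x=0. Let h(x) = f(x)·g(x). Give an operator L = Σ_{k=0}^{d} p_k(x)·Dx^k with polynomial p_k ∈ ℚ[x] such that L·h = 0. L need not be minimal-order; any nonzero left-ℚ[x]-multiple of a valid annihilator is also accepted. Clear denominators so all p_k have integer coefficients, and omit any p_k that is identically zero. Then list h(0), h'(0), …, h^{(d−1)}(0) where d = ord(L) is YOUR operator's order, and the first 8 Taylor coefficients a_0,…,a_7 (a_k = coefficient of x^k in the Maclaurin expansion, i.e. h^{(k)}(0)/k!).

f: a_k = 3, 3, 15, 27, 87, 195, 543, 1323, …
g: a_k = -2, -4, 4, -8, 20, -56, 168, -528, …
Sym-product of L_f,L_g gives L₀ (≤ ord 1).
L = (3 + 10·x + 24·x^2) + (-1 - 3·x + 8·x^2 + 16·x^3)·Dx  (order 1).
h: a_k = -6, -18, -30, -126, -186, -858, -1098, -6114, …
ICs: h(0) = -6.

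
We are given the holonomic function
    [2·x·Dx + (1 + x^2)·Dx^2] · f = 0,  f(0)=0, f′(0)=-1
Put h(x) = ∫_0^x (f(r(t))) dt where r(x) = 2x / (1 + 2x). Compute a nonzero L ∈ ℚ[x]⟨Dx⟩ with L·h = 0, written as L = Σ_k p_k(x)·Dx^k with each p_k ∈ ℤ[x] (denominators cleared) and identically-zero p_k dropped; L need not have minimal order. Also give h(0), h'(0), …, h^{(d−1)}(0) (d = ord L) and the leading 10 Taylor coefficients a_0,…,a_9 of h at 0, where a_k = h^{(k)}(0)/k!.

L = (4 + 16·x)·Dx^2 + (1 + 4·x + 8·x^2)·Dx^3  (order 3).
h: a_k = 0, 0, -1, 4/3, -4/3, 0, 64/15, -256/21, 128/7, 0, …
ICs: h(0) = 0, h′(0) = 0, h′′(0) = -2.

f: a_k = 0, -1, 0, 1/3, 0, -1/5, 0, 1/7, 0, -1/9, …
h₀=f(r): pull back L_f along r ⇒ L₀.
∫: right-multiply L₀ by Dx.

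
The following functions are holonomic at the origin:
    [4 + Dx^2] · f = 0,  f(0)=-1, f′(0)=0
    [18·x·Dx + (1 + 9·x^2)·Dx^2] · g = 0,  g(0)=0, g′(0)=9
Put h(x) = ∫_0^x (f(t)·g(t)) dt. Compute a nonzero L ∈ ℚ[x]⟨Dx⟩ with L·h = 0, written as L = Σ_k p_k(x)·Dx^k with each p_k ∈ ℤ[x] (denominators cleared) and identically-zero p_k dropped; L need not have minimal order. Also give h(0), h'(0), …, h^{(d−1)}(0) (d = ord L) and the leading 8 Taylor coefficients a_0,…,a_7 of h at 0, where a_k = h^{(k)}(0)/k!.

f: a_k = -1, 0, 2, 0, -2/3, 0, 4/45, 0, …
g: a_k = 0, 9, 0, -27, 0, 729/5, 0, -6561/7, …
L₀ := L_f ⊗_s L_g (sym. prod.), ord ≤ 4.
h=∫h₀ ⇒ L = L₀·Dx.
L = (2080 + 50256·x^2 + 89424·x^4 + 186624·x^6 + 419904·x^8)·Dx + (3168·x + 38880·x^3 + 139968·x^5 + 419904·x^7)·Dx^2 + (572 + 13788·x^2 + 33048·x^4 + 93312·x^6 + 209952·x^8)·Dx^3 + (792·x + 9720·x^3 + 34992·x^5 + 104976·x^7)·Dx^4 + (13 + 306·x^2 + 2673·x^4 + 11664·x^6 + 26244·x^8)·Dx^5  (order 5).
h: a_k = 0, 0, -9/2, 0, 45/4, 0, -343/10, 0, …
ICs: h(0) = 0, h′(0) = 0, h′′(0) = -9, h′′′(0) = 0, h′′′′(0) = 270.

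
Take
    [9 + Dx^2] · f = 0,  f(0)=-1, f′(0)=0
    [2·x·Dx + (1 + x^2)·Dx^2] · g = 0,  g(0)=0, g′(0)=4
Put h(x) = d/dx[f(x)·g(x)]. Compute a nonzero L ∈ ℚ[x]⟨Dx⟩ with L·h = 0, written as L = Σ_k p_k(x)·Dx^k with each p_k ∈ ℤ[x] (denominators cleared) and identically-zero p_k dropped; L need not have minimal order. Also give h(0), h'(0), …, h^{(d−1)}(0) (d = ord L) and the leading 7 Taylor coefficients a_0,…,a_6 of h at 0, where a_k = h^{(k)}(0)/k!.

f: a_k = -1, 0, 9/2, 0, -27/8, 0, 81/80, …
g: a_k = 0, 4, 0, -4/3, 0, 4/5, 0, …
f·g: L₀ = L_f ⊗_s L_g, ord ≤ 2·2.
h₀' ⇒ L via d/dx closure of L₀.
L = (20358 + 86886·x^2 + 157437·x^4 + 155520·x^6 + 96228·x^8 + 36450·x^10 + 6561·x^12) + (6372·x + 25596·x^3 + 39960·x^5 + 32400·x^7 + 14580·x^9 + 2916·x^11)·Dx + (3432 + 15828·x^2 + 31110·x^4 + 33588·x^6 + 22032·x^8 + 8424·x^10 + 1458·x^12)·Dx^2 + (708·x + 2844·x^3 + 4440·x^5 + 3600·x^7 + 1620·x^9 + 324·x^11)·Dx^3 + (130 + 686·x^2 + 1513·x^4 + 1812·x^6 + 1260·x^8 + 486·x^10 + 81·x^12)·Dx^4  (order 4).
h: a_k = -4, 0, 58, 0, -203/2, 0, 1781/20, …
ICs: h(0) = -4, h′(0) = 0, h′′(0) = 116, h′′′(0) = 0.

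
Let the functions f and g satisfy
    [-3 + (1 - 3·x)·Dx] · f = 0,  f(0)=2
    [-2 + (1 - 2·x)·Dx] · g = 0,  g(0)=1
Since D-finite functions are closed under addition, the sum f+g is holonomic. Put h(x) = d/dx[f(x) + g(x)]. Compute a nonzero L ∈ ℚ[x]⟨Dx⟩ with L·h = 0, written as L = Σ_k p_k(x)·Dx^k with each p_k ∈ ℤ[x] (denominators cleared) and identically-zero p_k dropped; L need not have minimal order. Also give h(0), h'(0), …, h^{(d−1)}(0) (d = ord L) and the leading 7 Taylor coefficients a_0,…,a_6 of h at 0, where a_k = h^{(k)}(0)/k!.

L = 36 + (-15 + 36·x)·Dx + (1 - 5·x + 6·x^2)·Dx^2  (order 2).
h: a_k = 8, 44, 186, 712, 2590, 9132, 31514, …
ICs: h(0) = 8, h′(0) = 44.

f: a_k = 2, 6, 18, 54, 162, 486, 1458, …
g: a_k = 1, 2, 4, 8, 16, 32, 64, …
Sum ⇒ L₀ = lclm(L_f,L_g) in ℚ(x)⟨Dx⟩.
h₀' ⇒ L via d/dx closure of L₀.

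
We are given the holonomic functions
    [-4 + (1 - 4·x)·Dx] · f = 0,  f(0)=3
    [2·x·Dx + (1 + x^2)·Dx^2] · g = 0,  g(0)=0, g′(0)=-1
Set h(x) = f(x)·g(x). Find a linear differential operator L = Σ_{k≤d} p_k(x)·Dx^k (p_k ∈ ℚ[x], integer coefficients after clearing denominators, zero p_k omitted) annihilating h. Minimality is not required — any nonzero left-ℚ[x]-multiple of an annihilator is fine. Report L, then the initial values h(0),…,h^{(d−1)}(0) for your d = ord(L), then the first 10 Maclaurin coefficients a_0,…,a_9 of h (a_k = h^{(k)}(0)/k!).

L = 8·x + (8 - 2·x + 16·x^2)·Dx + (-1 + 4·x - x^2 + 4·x^3)·Dx^2  (order 2).
h: a_k = 0, -3, -12, -47, -188, -3763/5, -15052/5, -421441/35, -1685764/35, -20229203/105, …
ICs: h(0) = 0, h′(0) = -3.

f: a_k = 3, 12, 48, 192, 768, 3072, 12288, 49152, 196608, 786432, …
g: a_k = 0, -1, 0, 1/3, 0, -1/5, 0, 1/7, 0, -1/9, …
f·g: L₀ = L_f ⊗_s L_g, ord ≤ 1·2.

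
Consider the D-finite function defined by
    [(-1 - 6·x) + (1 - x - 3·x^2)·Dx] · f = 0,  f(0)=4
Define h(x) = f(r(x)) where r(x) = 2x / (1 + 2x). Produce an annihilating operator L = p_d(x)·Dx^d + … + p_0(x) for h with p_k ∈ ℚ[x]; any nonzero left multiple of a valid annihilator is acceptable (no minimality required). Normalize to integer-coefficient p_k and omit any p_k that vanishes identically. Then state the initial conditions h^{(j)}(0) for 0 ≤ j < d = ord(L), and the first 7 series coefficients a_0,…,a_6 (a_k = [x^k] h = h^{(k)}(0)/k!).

L = (2 + 28·x) + (-1 - 4·x + 8·x^2 + 24·x^3)·Dx  (order 1).
h: a_k = 4, 8, 48, 0, 576, -1152, 9216, …
ICs: h(0) = 4.

f: a_k = 4, 4, 16, 28, 76, 160, 388, …
f∘r: x↦r, Dx↦Dx/r' in L_f ⇒ L₀.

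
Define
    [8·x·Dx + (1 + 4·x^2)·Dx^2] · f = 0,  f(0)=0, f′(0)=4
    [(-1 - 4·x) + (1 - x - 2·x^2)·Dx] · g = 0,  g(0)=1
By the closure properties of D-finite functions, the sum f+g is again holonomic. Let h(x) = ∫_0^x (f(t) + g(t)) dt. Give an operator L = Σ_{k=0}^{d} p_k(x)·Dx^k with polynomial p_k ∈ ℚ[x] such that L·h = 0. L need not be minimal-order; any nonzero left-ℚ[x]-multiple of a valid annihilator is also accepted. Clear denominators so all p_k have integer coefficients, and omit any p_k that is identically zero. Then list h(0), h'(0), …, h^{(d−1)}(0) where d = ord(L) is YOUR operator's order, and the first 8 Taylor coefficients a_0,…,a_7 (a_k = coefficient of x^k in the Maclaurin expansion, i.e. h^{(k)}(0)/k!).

f: a_k = 0, 4, 0, -16/3, 0, 64/5, 0, -256/7, …
g: a_k = 1, 1, 3, 5, 11, 21, 43, 85, …
Sum ⇒ L₀ = lclm(L_f,L_g) in ℚ(x)⟨Dx⟩.
Integrate: L := L₀·Dx.
L = (24 - 96·x - 864·x^2 - 1536·x^3 - 3264·x^4 - 768·x^6)·Dx^2 + (-19 - 80·x - 100·x^2 - 544·x^3 - 1424·x^4 - 2368·x^5 - 192·x^6 - 768·x^7)·Dx^3 + (3 + 7·x + 32·x^2 - 28·x^3 + 24·x^4 - 240·x^5 - 256·x^6 - 64·x^7 - 128·x^8)·Dx^4  (order 4).
h: a_k = 0, 1, 5/2, 1, -1/12, 11/5, 169/30, 43/7, …
ICs: h(0) = 0, h′(0) = 1, h′′(0) = 5, h′′′(0) = 6.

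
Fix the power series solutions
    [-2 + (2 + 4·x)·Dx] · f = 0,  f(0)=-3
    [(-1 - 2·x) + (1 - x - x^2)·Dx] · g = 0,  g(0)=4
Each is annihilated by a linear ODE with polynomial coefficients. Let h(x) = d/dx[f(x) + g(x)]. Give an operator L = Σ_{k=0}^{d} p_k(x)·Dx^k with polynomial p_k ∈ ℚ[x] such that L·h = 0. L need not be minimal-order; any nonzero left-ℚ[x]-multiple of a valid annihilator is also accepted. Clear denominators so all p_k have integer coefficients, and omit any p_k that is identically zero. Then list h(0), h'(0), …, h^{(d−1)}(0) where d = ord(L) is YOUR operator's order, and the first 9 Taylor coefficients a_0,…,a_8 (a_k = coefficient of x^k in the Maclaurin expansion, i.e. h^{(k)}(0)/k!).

L = (-6 - 18·x - 24·x^2 - 12·x^3 - 6·x^4) + (-3 - 24·x - 63·x^2 - 72·x^3 - 45·x^4 - 18·x^5)·Dx + (1 + 4·x + 3·x^2 - 6·x^3 - 13·x^4 - 12·x^5 - 4·x^6)·Dx^2  (order 2).
h: a_k = 1, 19, 63/2, 175/2, 1175/8, 2685/8, 8715/16, 18695/16, 234135/128, …
ICs: h(0) = 1, h′(0) = 19.

f: a_k = -3, -3, 3/2, -3/2, 15/8, -21/8, 63/16, -99/16, 1287/128, …
g: a_k = 4, 4, 8, 12, 20, 32, 52, 84, 136, …
L₀ := lclm(L_f,L_g); ord L₀ ≤ 1+1.
h=h₀': d/dx-closure on L₀ ⇒ L.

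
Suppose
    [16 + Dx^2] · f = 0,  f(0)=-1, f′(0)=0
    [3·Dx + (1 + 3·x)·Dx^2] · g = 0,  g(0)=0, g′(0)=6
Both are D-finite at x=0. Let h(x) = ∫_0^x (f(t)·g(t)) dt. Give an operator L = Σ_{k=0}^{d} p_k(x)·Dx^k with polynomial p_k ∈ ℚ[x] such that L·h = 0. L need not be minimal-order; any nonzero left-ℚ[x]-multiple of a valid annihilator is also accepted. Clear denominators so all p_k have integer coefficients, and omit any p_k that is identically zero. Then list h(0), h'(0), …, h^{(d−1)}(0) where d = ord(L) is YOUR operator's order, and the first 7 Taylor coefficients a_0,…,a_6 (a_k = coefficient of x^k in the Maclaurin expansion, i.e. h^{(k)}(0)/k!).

f: a_k = -1, 0, 8, 0, -32/3, 0, 256/45, …
g: a_k = 0, 6, -9, 18, -81/2, 486/5, -243, …
Sym-product of L_f,L_g gives L₀ (≤ ord 4).
∫: right-multiply L₀ by Dx.
L = (2272 + 127488·x + 781056·x^2 + 1769472·x^3 + 1327104·x^4)·Dx + (4416 + 50112·x + 165888·x^2 + 165888·x^3)·Dx^2 + (1022 + 19392·x + 102816·x^2 + 221184·x^3 + 165888·x^4)·Dx^3 + (276 + 3132·x + 10368·x^2 + 10368·x^3)·Dx^4 + (55 + 714·x + 3375·x^2 + 6912·x^3 + 5184·x^4)·Dx^5  (order 5).
h: a_k = 0, 0, -3, 3, 15/2, -63/10, -43/15, …
ICs: h(0) = 0, h′(0) = 0, h′′(0) = -6, h′′′(0) = 18, h′′′′(0) = 180.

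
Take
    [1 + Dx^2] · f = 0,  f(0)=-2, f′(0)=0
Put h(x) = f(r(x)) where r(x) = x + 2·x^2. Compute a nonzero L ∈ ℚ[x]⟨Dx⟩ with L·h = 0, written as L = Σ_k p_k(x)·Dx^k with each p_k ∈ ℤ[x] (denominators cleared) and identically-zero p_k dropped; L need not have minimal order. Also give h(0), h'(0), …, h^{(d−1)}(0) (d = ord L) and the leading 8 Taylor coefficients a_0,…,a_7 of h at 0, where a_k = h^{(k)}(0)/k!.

f: a_k = -2, 0, 1, 0, -1/12, 0, 1/360, 0, …
L₀ from L_f via x↦r, Dx↦r'^{-1}Dx.
L = (1 + 12·x + 48·x^2 + 64·x^3) - 4·Dx + (1 + 4·x)·Dx^2  (order 2).
h: a_k = -2, 0, 1, 4, 47/12, -2/3, -719/360, -79/30, …
ICs: h(0) = -2, h′(0) = 0.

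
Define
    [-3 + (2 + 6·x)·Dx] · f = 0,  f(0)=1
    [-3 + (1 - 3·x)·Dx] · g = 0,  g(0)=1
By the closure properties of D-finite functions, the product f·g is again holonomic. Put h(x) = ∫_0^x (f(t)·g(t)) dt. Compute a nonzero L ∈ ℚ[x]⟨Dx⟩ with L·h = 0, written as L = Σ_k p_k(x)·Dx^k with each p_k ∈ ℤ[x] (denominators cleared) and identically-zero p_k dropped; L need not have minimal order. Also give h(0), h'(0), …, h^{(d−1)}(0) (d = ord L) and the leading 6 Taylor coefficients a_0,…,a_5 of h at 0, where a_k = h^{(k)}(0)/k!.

L = (9 + 9·x)·Dx + (-2 + 18·x^2)·Dx^2  (order 2).
h: a_k = 0, 1, 9/4, 33/8, 621/64, 14499/640, …
ICs: h(0) = 0, h′(0) = 1.

f: a_k = 1, 3/2, -9/8, 27/16, -405/128, 1701/256, …
g: a_k = 1, 3, 9, 27, 81, 243, …
L₀ := L_f ⊗_s L_g (sym. prod.), ord ≤ 1.
h=∫h₀ ⇒ L = L₀·Dx.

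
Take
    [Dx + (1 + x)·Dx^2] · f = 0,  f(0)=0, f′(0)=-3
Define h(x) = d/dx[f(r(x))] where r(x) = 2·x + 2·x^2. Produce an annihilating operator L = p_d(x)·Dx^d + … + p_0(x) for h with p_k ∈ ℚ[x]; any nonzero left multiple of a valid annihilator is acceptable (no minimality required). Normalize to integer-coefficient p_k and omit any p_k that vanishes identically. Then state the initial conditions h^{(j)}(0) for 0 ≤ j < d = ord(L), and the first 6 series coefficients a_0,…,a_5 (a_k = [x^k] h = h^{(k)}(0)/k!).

f: a_k = 0, -3, 3/2, -1, 3/4, -3/5, …
Change of var in L_f (x↦r) gives L₀.
Differentiate: ansatz ord ≤ ord L₀ ⇒ L.
L = (4·x + 4·x^2) + (1 + 4·x + 6·x^2 + 4·x^3)·Dx  (order 1).
h: a_k = -6, 0, 12, -24, 24, 0, …
ICs: h(0) = -6.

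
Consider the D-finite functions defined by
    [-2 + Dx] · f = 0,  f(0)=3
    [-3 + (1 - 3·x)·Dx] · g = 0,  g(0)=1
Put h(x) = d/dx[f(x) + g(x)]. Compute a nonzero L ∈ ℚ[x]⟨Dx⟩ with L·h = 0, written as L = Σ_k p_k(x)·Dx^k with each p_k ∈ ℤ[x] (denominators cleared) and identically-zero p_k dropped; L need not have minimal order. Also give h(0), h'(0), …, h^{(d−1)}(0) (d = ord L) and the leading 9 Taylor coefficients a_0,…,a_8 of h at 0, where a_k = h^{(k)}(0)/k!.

L = (42 + 36·x) + (-25 - 12·x + 18·x^2)·Dx + (2 - 3·x - 9·x^2)·Dx^2  (order 2).
h: a_k = 9, 30, 93, 332, 1219, 21878/5, 229643/15, 5511256/105, 18600439/105, …
ICs: h(0) = 9, h′(0) = 30.

f: a_k = 3, 6, 6, 4, 2, 4/5, 4/15, 8/105, 2/105, …
g: a_k = 1, 3, 9, 27, 81, 243, 729, 2187, 6561, …
h₀=f+g: left-lcm gives L₀, ord ≤ 2.
Derive L from L₀ (diff closure).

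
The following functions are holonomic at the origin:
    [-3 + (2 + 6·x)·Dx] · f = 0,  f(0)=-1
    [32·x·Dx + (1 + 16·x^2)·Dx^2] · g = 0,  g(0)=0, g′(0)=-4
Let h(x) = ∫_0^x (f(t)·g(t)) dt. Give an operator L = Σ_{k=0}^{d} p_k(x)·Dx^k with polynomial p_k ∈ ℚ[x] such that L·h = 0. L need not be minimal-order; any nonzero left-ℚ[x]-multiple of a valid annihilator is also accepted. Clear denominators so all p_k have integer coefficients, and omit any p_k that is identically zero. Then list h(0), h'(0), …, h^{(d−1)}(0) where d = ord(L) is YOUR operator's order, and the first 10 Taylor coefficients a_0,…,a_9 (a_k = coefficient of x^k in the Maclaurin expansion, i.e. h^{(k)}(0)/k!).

f: a_k = -1, -3/2, 9/8, -27/16, 405/128, -1701/256, 15309/1024, -72171/2048, 2814669/32768, -14073345/65536, …
g: a_k = 0, -4, 0, 64/3, 0, -1024/5, 0, 16384/7, 0, -262144/9, …
h₀=f·g: eliminate ⇒ L₀, order ≤ 1·2.
h=∫h₀ ⇒ L = L₀·Dx.
L = (27 - 192·x - 144·x^2)·Dx + (-12 + 92·x + 576·x^2 + 576·x^3)·Dx^2 + (4 + 24·x + 100·x^2 + 384·x^3 + 576·x^4)·Dx^3  (order 3).
h: a_k = 0, 0, 2, 2, -155/24, -101/20, 34583/960, 95289/2240, -22966919/71680, -18911861/53760, …
ICs: h(0) = 0, h′(0) = 0, h′′(0) = 4.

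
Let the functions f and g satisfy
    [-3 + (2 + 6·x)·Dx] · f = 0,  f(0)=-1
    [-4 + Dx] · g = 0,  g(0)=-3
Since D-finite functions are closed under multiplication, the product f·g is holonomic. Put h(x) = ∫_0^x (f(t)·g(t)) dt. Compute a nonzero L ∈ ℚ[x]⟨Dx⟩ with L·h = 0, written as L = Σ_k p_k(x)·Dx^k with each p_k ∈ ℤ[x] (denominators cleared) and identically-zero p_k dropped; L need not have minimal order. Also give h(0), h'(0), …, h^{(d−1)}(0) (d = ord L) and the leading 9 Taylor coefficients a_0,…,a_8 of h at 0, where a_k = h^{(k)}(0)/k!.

f: a_k = -1, -3/2, 9/8, -27/16, 405/128, -1701/256, 15309/1024, -72171/2048, 2814669/32768, …
g: a_k = -3, -12, -24, -32, -32, -128/5, -256/15, -1024/105, -512/105, …
h₀=f·g: eliminate ⇒ L₀, order ≤ 1·1.
h=∫₀ˣh₀: take L = L₀·Dx.
L = (-11 - 24·x)·Dx + (2 + 6·x)·Dx^2  (order 2).
h: a_k = 0, 3, 33/4, 103/8, 953/64, 8161/640, 76883/7680, 497863/107520, 9695729/1720320, …
ICs: h(0) = 0, h′(0) = 3.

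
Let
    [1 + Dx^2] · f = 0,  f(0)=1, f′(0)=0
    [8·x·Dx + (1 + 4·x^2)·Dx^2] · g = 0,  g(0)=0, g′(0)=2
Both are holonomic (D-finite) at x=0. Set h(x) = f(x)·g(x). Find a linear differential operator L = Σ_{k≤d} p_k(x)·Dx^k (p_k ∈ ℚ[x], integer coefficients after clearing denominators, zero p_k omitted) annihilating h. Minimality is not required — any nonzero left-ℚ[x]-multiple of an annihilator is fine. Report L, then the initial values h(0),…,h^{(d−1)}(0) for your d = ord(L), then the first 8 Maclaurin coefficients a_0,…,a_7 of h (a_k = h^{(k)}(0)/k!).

L = (85 + 944·x^2 + 416·x^4 + 256·x^6 + 256·x^8) + (144·x + 704·x^3 + 768·x^5 + 1024·x^7)·Dx + (90 + 992·x^2 + 576·x^4 + 512·x^6 + 512·x^8)·Dx^2 + (144·x + 704·x^3 + 768·x^5 + 1024·x^7)·Dx^3 + (5 + 48·x^2 + 160·x^4 + 256·x^6 + 256·x^8)·Dx^4  (order 4).
h: a_k = 0, 2, 0, -11/3, 0, 469/60, 0, -54431/2520, …
ICs: h(0) = 0, h′(0) = 2, h′′(0) = 0, h′′′(0) = -22.

f: a_k = 1, 0, -1/2, 0, 1/24, 0, -1/720, 0, …
g: a_k = 0, 2, 0, -8/3, 0, 32/5, 0, -128/7, …
Sym-product of L_f,L_g gives L₀ (≤ ord 4).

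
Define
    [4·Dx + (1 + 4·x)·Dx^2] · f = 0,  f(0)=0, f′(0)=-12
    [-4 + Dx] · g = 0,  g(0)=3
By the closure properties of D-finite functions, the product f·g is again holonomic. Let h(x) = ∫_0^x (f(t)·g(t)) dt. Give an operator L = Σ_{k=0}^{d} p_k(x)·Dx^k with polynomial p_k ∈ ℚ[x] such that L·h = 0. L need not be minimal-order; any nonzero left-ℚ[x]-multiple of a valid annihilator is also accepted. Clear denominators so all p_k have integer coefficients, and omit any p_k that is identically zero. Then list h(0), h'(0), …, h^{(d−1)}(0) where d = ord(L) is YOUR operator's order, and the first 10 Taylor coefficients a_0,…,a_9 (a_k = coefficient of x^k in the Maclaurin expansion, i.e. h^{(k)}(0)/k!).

f: a_k = 0, -12, 24, -64, 192, -3072/5, 2048, -49152/7, 24576, -262144/3, …
g: a_k = 3, 12, 24, 32, 32, 128/5, 256/15, 1024/105, 512/105, 2048/945, …
Sym-product of L_f,L_g gives L₀ (≤ ord 2).
h=∫₀ˣh₀: take L = L₀·Dx.
L = 64·x·Dx + (-4 - 32·x)·Dx^2 + (1 + 4·x)·Dx^3  (order 3).
h: a_k = 0, 0, -18, -24, -48, 0, -576/5, 256, -5888/7, 118784/45, …
ICs: h(0) = 0, h′(0) = 0, h′′(0) = -36.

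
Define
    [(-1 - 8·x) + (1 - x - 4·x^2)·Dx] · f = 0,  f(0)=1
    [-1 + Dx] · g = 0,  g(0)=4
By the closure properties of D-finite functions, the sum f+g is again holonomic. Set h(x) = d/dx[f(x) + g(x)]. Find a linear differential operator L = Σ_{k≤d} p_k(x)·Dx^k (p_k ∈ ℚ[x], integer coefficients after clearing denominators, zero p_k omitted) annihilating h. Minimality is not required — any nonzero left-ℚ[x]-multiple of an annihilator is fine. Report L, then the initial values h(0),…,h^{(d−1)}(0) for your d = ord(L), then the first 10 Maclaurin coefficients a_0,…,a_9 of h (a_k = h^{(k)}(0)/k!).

L = (44 + 466·x + 544·x^2 + 1728·x^3 + 384·x^4) + (-53 - 474·x - 599·x^2 - 1584·x^3 + 80·x^4 + 128·x^5)·Dx + (9 + 8·x + 55·x^2 - 144·x^3 - 464·x^4 - 128·x^5)·Dx^2  (order 2).
h: a_k = 5, 14, 29, 350/3, 1951/6, 32581/30, 555661/180, 11743201/1260, 265718881/10080, 6884740801/90720, …
ICs: h(0) = 5, h′(0) = 14.

f: a_k = 1, 1, 5, 9, 29, 65, 181, 441, 1165, 2929, …
g: a_k = 4, 4, 2, 2/3, 1/6, 1/30, 1/180, 1/1260, 1/10080, 1/90720, …
L₀ := lclm(L_f,L_g); ord L₀ ≤ 1+1.
Derive L from L₀ (diff closure).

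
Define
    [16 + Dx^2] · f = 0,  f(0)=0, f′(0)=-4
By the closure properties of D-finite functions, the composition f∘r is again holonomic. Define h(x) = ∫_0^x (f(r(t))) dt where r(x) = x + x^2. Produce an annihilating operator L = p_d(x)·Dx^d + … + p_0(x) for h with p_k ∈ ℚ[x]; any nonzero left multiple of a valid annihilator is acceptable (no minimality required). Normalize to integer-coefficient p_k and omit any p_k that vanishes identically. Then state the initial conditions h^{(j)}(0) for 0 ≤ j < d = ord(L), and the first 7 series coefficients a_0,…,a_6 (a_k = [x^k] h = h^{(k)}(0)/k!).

L = (16 + 96·x + 192·x^2 + 128·x^3)·Dx - 2·Dx^2 + (1 + 2·x)·Dx^3  (order 3).
h: a_k = 0, 0, -2, -4/3, 8/3, 32/5, 176/45, …
ICs: h(0) = 0, h′(0) = 0, h′′(0) = -4.

f: a_k = 0, -4, 0, 32/3, 0, -128/15, 0, …
L₀ from L_f via x↦r, Dx↦r'^{-1}Dx.
h=∫h₀ ⇒ L = L₀·Dx.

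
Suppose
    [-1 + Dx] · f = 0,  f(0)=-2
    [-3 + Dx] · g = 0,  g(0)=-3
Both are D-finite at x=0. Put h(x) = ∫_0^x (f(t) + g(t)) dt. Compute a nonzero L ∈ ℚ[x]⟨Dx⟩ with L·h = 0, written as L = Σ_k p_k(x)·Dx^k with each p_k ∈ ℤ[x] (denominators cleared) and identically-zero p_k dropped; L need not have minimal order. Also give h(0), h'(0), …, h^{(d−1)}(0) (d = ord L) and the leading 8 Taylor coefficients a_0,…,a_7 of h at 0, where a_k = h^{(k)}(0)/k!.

L = 3·Dx - 4·Dx^2 + Dx^3  (order 3).
h: a_k = 0, -5, -11/2, -29/6, -83/24, -49/24, -731/720, -2189/5040, …
ICs: h(0) = 0, h′(0) = -5, h′′(0) = -11.

f: a_k = -2, -2, -1, -1/3, -1/12, -1/60, -1/360, -1/2520, …
g: a_k = -3, -9, -27/2, -27/2, -81/8, -243/40, -243/80, -729/560, …
h₀=f+g: left-lcm gives L₀, ord ≤ 2.
Integrate: L := L₀·Dx.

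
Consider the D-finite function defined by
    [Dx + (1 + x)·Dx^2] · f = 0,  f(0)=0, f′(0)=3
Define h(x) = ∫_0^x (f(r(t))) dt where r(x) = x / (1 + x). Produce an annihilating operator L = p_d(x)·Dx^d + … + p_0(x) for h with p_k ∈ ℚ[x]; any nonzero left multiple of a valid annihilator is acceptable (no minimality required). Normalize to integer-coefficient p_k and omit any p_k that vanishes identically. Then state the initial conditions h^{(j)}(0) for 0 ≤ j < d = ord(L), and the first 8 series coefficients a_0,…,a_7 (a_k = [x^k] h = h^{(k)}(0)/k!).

L = (3 + 4·x)·Dx^2 + (1 + 3·x + 2·x^2)·Dx^3  (order 3).
h: a_k = 0, 0, 3/2, -3/2, 7/4, -9/4, 31/10, -9/2, …
ICs: h(0) = 0, h′(0) = 0, h′′(0) = 3.

f: a_k = 0, 3, -3/2, 1, -3/4, 3/5, -1/2, 3/7, …
Substitute x→r, Dx→(1/r')Dx; clear ⇒ L₀.
∫: right-multiply L₀ by Dx.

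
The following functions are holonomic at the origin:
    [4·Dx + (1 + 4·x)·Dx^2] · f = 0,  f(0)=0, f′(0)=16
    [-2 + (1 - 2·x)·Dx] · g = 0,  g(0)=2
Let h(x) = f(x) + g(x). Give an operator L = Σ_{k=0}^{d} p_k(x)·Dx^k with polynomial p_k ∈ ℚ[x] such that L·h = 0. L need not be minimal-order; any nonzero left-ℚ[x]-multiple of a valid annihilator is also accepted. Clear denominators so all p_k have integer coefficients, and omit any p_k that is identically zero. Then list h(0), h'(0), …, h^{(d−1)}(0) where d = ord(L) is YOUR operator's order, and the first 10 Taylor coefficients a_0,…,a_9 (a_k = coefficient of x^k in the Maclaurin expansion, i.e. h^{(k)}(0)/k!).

L = (-28 - 16·x)·Dx + (1 - 40·x - 32·x^2)·Dx^2 + (1 + 3·x - 6·x^2 - 8·x^3)·Dx^3  (order 3).
h: a_k = 2, 20, -24, 304/3, -224, 4416/5, -7808/3, 67328/7, -32256, 1057792/9, …
ICs: h(0) = 2, h′(0) = 20, h′′(0) = -48.

f: a_k = 0, 16, -32, 256/3, -256, 4096/5, -8192/3, 65536/7, -32768, 1048576/9, …
g: a_k = 2, 4, 8, 16, 32, 64, 128, 256, 512, 1024, …
f+g: L₀ = lclm(L_f,L_g), ord ≤ 2+1.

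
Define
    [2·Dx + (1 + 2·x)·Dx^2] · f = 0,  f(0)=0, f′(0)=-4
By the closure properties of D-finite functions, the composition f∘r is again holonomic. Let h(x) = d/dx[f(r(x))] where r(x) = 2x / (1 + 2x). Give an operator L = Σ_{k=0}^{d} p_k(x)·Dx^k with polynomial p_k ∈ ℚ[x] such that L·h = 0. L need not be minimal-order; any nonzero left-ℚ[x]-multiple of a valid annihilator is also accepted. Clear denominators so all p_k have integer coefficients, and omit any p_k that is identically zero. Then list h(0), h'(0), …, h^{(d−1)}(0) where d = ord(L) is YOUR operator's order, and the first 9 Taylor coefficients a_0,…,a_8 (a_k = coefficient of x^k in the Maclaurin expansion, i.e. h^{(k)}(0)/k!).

f: a_k = 0, -4, 4, -16/3, 8, -64/5, 64/3, -256/7, 64, …
h₀=f(r): pull back L_f along r ⇒ L₀.
Derive L from L₀ (diff closure).
L = (8 + 24·x) + (1 + 8·x + 12·x^2)·Dx  (order 1).
h: a_k = -8, 64, -416, 2560, -15488, 93184, -559616, 3358720, -20154368, …
ICs: h(0) = -8.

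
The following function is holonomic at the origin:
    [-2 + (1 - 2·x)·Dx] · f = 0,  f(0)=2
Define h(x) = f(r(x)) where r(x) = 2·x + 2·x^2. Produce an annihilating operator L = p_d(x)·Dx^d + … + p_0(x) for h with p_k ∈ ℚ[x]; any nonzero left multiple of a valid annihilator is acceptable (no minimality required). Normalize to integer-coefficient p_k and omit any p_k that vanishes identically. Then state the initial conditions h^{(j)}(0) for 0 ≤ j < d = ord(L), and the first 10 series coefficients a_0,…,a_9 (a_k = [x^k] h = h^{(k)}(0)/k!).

f: a_k = 2, 4, 8, 16, 32, 64, 128, 256, 512, 1024, …
Change of var in L_f (x↦r) gives L₀.
L = (4 + 8·x) + (-1 + 4·x + 4·x^2)·Dx  (order 1).
h: a_k = 2, 8, 40, 192, 928, 4480, 21632, 104448, 504320, 2435072, …
ICs: h(0) = 2.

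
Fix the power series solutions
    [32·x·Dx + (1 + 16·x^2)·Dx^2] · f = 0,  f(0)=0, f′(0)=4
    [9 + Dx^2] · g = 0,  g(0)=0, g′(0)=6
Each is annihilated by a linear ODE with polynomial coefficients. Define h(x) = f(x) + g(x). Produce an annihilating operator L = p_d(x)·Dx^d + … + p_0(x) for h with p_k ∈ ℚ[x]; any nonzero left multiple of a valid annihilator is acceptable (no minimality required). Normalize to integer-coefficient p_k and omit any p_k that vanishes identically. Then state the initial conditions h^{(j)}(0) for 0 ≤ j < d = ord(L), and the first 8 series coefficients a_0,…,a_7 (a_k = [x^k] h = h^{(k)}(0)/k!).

L = (-52704·x + 967680·x^3 + 663552·x^5)·Dx + (-207 + 13104·x^2 + 283392·x^4 + 331776·x^6)·Dx^2 + (-5856·x + 107520·x^3 + 73728·x^5)·Dx^3 + (-23 + 1456·x^2 + 31488·x^4 + 36864·x^6)·Dx^4  (order 4).
h: a_k = 0, 10, 0, -91/3, 0, 4177/20, 0, -655603/280, …
ICs: h(0) = 0, h′(0) = 10, h′′(0) = 0, h′′′(0) = -182.

f: a_k = 0, 4, 0, -64/3, 0, 1024/5, 0, -16384/7, …
g: a_k = 0, 6, 0, -9, 0, 81/20, 0, -243/280, …
L₀ := lclm(L_f,L_g); ord L₀ ≤ 2+2.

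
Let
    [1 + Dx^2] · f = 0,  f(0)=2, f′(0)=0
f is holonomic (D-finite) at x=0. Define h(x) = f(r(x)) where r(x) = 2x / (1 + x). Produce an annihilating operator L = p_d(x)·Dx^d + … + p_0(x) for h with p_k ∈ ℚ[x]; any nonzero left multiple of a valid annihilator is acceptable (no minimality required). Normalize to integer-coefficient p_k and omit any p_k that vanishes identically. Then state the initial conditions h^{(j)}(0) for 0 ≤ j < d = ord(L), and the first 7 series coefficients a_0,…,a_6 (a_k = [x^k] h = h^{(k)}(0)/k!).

L = 4 + (2 + 6·x + 6·x^2 + 2·x^3)·Dx + (1 + 4·x + 6·x^2 + 4·x^3 + x^4)·Dx^2  (order 2).
h: a_k = 2, 0, -4, 8, -32/3, 32/3, -308/45, …
ICs: h(0) = 2, h′(0) = 0.

f: a_k = 2, 0, -1, 0, 1/12, 0, -1/360, …
L₀ from L_f via x↦r, Dx↦r'^{-1}Dx.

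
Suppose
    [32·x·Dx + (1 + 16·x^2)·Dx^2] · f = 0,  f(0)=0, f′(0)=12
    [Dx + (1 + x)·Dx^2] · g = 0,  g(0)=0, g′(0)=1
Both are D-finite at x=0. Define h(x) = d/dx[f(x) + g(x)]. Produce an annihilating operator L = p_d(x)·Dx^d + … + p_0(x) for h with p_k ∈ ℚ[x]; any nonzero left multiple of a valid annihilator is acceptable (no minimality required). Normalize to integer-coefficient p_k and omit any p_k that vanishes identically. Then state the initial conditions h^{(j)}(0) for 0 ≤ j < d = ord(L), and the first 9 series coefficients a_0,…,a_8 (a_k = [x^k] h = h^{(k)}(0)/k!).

L = (-32 - 96·x + 1536·x^2 + 512·x^3) + (-34 - 64·x + 1440·x^2 + 3072·x^3 + 1024·x^4)·Dx + (-1 + 31·x + 32·x^2 + 512·x^3 + 768·x^4 + 256·x^5)·Dx^2  (order 2).
h: a_k = 13, -1, -191, -1, 3073, -1, -49151, -1, 786433, …
ICs: h(0) = 13, h′(0) = -1.

f: a_k = 0, 12, 0, -64, 0, 3072/5, 0, -49152/7, 0, …
g: a_k = 0, 1, -1/2, 1/3, -1/4, 1/5, -1/6, 1/7, -1/8, …
f+g: L₀ = lclm(L_f,L_g), ord ≤ 2+2.
Differentiate: ansatz ord ≤ ord L₀ ⇒ L.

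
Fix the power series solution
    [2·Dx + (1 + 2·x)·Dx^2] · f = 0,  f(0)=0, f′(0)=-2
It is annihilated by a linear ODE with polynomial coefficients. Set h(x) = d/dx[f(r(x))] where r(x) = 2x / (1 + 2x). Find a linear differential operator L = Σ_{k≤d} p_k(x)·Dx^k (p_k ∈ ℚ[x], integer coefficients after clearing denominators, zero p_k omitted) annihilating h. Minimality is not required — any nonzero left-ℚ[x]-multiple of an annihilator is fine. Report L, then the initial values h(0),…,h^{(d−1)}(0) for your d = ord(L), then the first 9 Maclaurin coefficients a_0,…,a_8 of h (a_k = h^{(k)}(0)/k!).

f: a_k = 0, -2, 2, -8/3, 4, -32/5, 32/3, -128/7, 32, …
h₀=f(r): pull back L_f along r ⇒ L₀.
Differentiate: ansatz ord ≤ ord L₀ ⇒ L.
L = (8 + 24·x) + (1 + 8·x + 12·x^2)·Dx  (order 1).
h: a_k = -4, 32, -208, 1280, -7744, 46592, -279808, 1679360, -10077184, …
ICs: h(0) = -4.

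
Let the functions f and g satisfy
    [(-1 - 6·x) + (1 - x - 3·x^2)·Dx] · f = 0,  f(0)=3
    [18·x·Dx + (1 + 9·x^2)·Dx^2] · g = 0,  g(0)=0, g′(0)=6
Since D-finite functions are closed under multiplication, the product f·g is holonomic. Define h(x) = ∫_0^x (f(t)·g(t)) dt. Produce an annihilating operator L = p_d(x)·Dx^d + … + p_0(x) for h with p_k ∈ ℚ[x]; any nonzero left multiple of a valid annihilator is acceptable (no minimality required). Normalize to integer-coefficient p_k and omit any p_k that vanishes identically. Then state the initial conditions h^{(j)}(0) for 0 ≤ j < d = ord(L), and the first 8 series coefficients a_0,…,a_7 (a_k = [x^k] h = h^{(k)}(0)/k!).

L = (6 + 18·x + 162·x^2)·Dx + (2 - 6·x + 36·x^2 + 162·x^3)·Dx^2 + (-1 + x - 6·x^2 + 9·x^3 + 27·x^4)·Dx^3  (order 3).
h: a_k = 0, 0, 9, 6, 9/2, 72/5, 348/5, 3168/35, …
ICs: h(0) = 0, h′(0) = 0, h′′(0) = 18.

f: a_k = 3, 3, 12, 21, 57, 120, 291, 651, …
g: a_k = 0, 6, 0, -18, 0, 486/5, 0, -4374/7, …
L₀ := L_f ⊗_s L_g (sym. prod.), ord ≤ 2.
h=∫h₀ ⇒ L = L₀·Dx.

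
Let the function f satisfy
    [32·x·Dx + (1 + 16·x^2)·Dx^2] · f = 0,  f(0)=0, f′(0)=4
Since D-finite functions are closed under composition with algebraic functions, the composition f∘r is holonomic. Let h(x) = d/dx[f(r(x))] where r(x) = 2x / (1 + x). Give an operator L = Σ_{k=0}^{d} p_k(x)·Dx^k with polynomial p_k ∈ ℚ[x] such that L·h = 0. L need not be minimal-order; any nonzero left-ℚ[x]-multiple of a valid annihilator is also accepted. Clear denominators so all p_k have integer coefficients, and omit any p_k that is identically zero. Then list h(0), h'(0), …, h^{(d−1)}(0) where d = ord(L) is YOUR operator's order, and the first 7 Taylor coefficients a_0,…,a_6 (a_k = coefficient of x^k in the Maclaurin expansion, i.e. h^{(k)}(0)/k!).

f: a_k = 0, 4, 0, -64/3, 0, 1024/5, 0, …
f∘r: x↦r, Dx↦Dx/r' in L_f ⇒ L₀.
Derive L from L₀ (diff closure).
L = (2 + 130·x) + (1 + 2·x + 65·x^2)·Dx  (order 1).
h: a_k = 8, -16, -488, 2016, 27688, -186416, -1426888, …
ICs: h(0) = 8.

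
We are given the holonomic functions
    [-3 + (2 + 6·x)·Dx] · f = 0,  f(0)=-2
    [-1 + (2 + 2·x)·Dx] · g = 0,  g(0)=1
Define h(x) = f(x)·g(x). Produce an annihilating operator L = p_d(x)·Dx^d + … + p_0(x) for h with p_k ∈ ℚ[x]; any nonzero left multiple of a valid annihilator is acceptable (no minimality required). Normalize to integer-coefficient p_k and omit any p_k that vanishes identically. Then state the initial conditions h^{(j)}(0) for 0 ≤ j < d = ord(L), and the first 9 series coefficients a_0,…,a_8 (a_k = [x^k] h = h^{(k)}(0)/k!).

L = (-2 - 3·x) + (1 + 4·x + 3·x^2)·Dx  (order 1).
h: a_k = -2, -4, 1, -2, 17/4, -19/2, 177/8, -213/4, 8421/64, …
ICs: h(0) = -2.

f: a_k = -2, -3, 9/4, -27/8, 405/64, -1701/128, 15309/512, -72171/1024, 2814669/16384, …
g: a_k = 1, 1/2, -1/8, 1/16, -5/128, 7/256, -21/1024, 33/2048, -429/32768, …
h₀=f·g: eliminate ⇒ L₀, order ≤ 1·1.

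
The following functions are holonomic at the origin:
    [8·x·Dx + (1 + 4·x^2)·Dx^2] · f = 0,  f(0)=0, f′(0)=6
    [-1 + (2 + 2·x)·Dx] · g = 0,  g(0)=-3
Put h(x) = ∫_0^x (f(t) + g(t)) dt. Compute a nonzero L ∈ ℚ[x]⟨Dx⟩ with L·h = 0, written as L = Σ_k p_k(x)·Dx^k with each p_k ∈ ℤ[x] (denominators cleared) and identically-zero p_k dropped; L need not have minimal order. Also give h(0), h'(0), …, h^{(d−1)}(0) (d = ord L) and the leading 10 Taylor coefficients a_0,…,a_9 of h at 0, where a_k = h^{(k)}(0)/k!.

L = (-16 - 40·x + 192·x^2 + 96·x^3)·Dx^2 + (-35 - 64·x + 328·x^2 + 768·x^3 + 336·x^4)·Dx^3 + (-2 + 30·x + 48·x^2 + 144·x^3 + 224·x^4 + 96·x^5)·Dx^4  (order 4).
h: a_k = 0, -3, 9/4, 1/8, -131/64, 3/128, 8157/2560, 9/1024, -787125/114688, 143/32768, …
ICs: h(0) = 0, h′(0) = -3, h′′(0) = 9/2, h′′′(0) = 3/4.

f: a_k = 0, 6, 0, -8, 0, 96/5, 0, -384/7, 0, 512/3, …
g: a_k = -3, -3/2, 3/8, -3/16, 15/128, -21/256, 63/1024, -99/2048, 1287/32768, -2145/65536, …
L₀ := lclm(L_f,L_g); ord L₀ ≤ 2+1.
Integrate: L := L₀·Dx.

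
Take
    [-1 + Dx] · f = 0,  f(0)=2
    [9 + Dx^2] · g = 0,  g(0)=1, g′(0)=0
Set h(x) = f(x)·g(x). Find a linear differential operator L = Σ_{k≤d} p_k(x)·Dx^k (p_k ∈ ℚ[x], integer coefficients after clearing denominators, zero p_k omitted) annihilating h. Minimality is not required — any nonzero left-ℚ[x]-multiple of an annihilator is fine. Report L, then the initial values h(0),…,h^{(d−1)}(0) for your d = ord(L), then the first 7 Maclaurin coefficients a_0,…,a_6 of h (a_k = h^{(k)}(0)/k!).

f: a_k = 2, 2, 1, 1/3, 1/12, 1/60, 1/360, …
g: a_k = 1, 0, -9/2, 0, 27/8, 0, -81/80, …
Sym-product of L_f,L_g gives L₀ (≤ ord 2).
L = 10 - 2·Dx + Dx^2  (order 2).
h: a_k = 2, 2, -8, -26/3, 7/3, 79/15, 44/45, …
ICs: h(0) = 2, h′(0) = 2.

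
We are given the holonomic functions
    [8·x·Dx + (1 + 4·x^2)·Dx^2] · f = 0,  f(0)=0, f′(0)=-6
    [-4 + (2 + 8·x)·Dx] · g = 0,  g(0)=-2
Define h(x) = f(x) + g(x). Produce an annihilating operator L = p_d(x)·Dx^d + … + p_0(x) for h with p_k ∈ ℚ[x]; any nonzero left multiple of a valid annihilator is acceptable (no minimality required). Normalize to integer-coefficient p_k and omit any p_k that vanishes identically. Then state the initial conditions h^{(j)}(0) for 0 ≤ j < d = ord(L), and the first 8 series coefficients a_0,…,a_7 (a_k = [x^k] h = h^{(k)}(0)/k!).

f: a_k = 0, -6, 0, 8, 0, -96/5, 0, 384/7, …
g: a_k = -2, -4, 4, -8, 20, -56, 168, -528, …
f+g: L₀ = lclm(L_f,L_g), ord ≤ 2+1.
L = (-8 - 80·x + 96·x^2 + 192·x^3)·Dx + (-10 - 32·x - 64·x^2 + 384·x^3 + 672·x^4)·Dx^2 + (-1 + 24·x^2 + 48·x^3 + 112·x^4 + 192·x^5)·Dx^3  (order 3).
h: a_k = -2, -10, 4, 0, 20, -376/5, 168, -3312/7, …
ICs: h(0) = -2, h′(0) = -10, h′′(0) = 8.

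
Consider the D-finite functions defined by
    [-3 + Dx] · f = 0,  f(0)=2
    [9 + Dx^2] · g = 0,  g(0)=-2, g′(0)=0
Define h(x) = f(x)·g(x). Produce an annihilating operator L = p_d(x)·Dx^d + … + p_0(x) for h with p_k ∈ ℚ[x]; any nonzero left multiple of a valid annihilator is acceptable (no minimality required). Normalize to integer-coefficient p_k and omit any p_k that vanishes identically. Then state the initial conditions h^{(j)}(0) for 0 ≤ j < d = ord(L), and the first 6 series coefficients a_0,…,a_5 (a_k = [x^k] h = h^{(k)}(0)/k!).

L = 18 - 6·Dx + Dx^2  (order 2).
h: a_k = -4, -12, 0, 36, 54, 162/5, …
ICs: h(0) = -4, h′(0) = -12.

f: a_k = 2, 6, 9, 9, 27/4, 81/20, …
g: a_k = -2, 0, 9, 0, -27/4, 0, …
L₀ := L_f ⊗_s L_g (sym. prod.), ord ≤ 2.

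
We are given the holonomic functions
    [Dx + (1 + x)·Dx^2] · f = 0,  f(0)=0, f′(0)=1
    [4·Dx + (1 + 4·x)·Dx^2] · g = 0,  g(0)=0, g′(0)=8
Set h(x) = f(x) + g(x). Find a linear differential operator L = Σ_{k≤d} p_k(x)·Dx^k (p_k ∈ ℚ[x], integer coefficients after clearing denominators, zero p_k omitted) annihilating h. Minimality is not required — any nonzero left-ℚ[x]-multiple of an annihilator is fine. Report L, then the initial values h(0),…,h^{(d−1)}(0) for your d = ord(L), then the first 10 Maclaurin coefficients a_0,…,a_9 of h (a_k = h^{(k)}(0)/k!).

f: a_k = 0, 1, -1/2, 1/3, -1/4, 1/5, -1/6, 1/7, -1/8, 1/9, …
g: a_k = 0, 8, -16, 128/3, -128, 2048/5, -4096/3, 32768/7, -16384, 524288/9, …
Sum ⇒ L₀ = lclm(L_f,L_g) in ℚ(x)⟨Dx⟩.
L = 8·Dx + (10 + 16·x)·Dx^2 + (1 + 5·x + 4·x^2)·Dx^3  (order 3).
h: a_k = 0, 9, -33/2, 43, -513/4, 2049/5, -2731/2, 32769/7, -131073/8, 174763/3, …
ICs: h(0) = 0, h′(0) = 9, h′′(0) = -33.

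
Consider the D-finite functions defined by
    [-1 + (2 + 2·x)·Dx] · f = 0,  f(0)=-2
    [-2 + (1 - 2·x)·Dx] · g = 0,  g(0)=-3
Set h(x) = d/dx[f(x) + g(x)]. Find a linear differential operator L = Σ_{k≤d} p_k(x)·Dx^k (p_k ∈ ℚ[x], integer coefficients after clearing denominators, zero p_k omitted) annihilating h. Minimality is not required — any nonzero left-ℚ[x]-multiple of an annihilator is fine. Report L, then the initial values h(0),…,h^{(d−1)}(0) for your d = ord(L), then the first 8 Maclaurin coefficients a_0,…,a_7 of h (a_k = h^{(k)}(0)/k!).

L = (-20 - 8·x) + (-31 - 68·x - 28·x^2)·Dx + (6 - 2·x - 16·x^2 - 8·x^3)·Dx^2  (order 2).
h: a_k = -7, -47/2, -579/8, -3067/16, -61475/128, -294849/256, -2752743/1024, -12582483/2048, …
ICs: h(0) = -7, h′(0) = -47/2.

f: a_k = -2, -1, 1/4, -1/8, 5/64, -7/128, 21/512, -33/1024, …
g: a_k = -3, -6, -12, -24, -48, -96, -192, -384, …
f+g: L₀ = lclm(L_f,L_g), ord ≤ 1+1.
Derive L from L₀ (diff closure).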